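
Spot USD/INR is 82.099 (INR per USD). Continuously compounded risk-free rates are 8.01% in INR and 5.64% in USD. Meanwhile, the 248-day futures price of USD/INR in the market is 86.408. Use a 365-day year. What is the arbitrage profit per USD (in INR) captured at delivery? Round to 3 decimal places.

2.976 per USD (in INR)

Fair futures: F* = S·e^(carry·T), with carry = (r_INR − r_USD) = 0.0801 − 0.0564 = 0.0237
F* = 82.099 · e^(0.0237 × 248/365) = 82.099 · e^0.016103 = 82.099 × 1.016233 = 83.4317
Market 86.408 > fair 83.4317: forward overpriced → cash-and-carry (buy spot, short the forward).
At maturity, profit = |F_mkt − F*| = |86.408 − 83.4317| = 2.976 per USD (in INR)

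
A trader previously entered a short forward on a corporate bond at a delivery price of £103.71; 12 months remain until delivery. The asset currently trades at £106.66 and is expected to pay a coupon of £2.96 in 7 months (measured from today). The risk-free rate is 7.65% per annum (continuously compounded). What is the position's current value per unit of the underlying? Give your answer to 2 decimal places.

PV(remaining coupons) I = 2.96·e^(−0.0765·7/12) = 2.8308
Current forward F = (S − I)·e^(rT) = (106.66 − 2.8308)·e^(0.0765·12/12) = 103.8292 × 1.079502 = 112.0838
Value (long) = (F − K)·e^(−rT) = (112.0838 − 103.71) × 0.926353 = 7.7571
Short position value = −(long value) = -£7.76

-£7.76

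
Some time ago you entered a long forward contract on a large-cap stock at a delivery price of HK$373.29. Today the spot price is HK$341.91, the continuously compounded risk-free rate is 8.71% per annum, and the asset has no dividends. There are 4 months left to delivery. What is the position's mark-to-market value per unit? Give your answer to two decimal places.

-HK$20.70

Current fair forward for the remaining 4 months: F = S·e^(r·T), r = 0.0871
F = 341.91 · e^(0.0871 × 4/12) = 341.91 × 1.029459 = 351.9823
Value of long forward = (F − K)·e^(−rT) = (351.9823 − 373.29) · e^(−0.0871·4/12)
= -21.3077 × 0.971384 = -20.70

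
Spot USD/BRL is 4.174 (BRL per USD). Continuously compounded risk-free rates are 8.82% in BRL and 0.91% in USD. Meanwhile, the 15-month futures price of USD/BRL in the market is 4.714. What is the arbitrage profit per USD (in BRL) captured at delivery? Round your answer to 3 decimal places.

Fair futures: F* = S·e^(carry·T), with carry = (r_BRL − r_USD) = 0.0882 − 0.0091 = 0.0791
F* = 4.174 · e^(0.0791 × 15/12) = 4.174 · e^0.098875 = 4.174 × 1.103928 = 4.6078
Market 4.714 > fair 4.6078: forward overpriced → cash-and-carry (buy spot, short the forward).
At maturity, profit = |F_mkt − F*| = |4.714 − 4.6078| = 0.106 per USD (in BRL)

0.106 per USD (in BRL)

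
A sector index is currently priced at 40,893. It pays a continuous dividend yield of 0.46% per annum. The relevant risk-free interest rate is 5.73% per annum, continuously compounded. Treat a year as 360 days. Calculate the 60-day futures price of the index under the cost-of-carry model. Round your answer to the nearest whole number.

41,254

F = S·e^((r − q)T) = 40893 · e^((0.0573 − 0.0046) × 60/360)
= 40893 · e^0.008783 = 40893 × 1.008822
F = 41,254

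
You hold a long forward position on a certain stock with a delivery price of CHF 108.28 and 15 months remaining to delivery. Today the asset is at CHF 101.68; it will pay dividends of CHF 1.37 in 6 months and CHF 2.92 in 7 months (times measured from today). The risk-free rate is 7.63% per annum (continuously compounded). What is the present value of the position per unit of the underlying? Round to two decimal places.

PV(remaining dividends) I = 1.37·e^(−0.0763·6/12) + 2.92·e^(−0.0763·7/12) = 4.1116
Current forward F = (S − I)·e^(rT) = (101.68 − 4.1116)·e^(0.0763·15/12) = 97.5684 × 1.100071 = 107.3322
Value (long) = (F − K)·e^(−rT) = (107.3322 − 108.28) × 0.909032 = -0.8616
Value = -CHF 0.86

-CHF 0.86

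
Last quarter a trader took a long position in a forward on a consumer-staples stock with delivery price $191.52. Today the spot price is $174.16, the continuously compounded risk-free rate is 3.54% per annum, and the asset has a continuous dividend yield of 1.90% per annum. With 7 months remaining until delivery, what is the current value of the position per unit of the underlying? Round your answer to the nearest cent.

Current fair forward for the remaining 7 months: F = S·e^((r − q)·T), (r − q) = 0.0354 − 0.0190 = 0.0164
F = 174.16 · e^(0.0164 × 7/12) = 174.16 × 1.009613 = 175.8342
Value of long forward = (F − K)·e^(−rT) = (175.8342 − 191.52) · e^(−0.0354·7/12)
= -15.6858 × 0.979562 = -15.37

-$15.37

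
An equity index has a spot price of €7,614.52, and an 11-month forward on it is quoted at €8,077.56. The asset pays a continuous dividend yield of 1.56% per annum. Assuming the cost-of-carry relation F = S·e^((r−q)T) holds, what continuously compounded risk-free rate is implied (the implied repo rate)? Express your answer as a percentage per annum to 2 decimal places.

8.00%

From F = S·e^((r−q)T): (r − q) = ln(F/S)/T
ln(8077.56/7614.52) = ln(1.060810) = 0.059033
(r − q) = 0.059033 / (11/12) = 0.064400
r = ln(F/S)/T + q = 0.064400 + 0.0156 = 0.080000
r = 8.00%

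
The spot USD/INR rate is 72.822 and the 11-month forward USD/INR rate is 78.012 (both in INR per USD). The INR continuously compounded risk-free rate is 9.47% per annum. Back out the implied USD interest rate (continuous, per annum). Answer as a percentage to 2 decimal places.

F = S·e^((r_INR − r_USD)T) ⇒ r_USD = r_INR − ln(F/S)/T
ln(78.012/72.822) = 0.068845; /(11/12) = 0.075104
r_USD = 0.0947 − 0.075104 = 0.019596
r_USD = 1.96%

1.96%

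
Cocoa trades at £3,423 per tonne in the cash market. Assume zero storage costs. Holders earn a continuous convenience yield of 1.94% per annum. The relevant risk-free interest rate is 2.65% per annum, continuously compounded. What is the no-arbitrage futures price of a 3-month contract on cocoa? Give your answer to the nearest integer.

Net carry = r + u − y = 0.0265 + 0.0000 − 0.0194 = 0.0071
F = S·e^((r+u−y)T) = 3423 · e^(0.0071 × 3/12) = 3423 · e^0.001775
= 3423 × 1.001777 = £3,429 per tonne

£3,429 per tonne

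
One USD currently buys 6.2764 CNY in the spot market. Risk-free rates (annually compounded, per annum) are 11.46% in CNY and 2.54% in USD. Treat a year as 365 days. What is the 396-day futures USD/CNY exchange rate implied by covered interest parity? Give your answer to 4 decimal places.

By covered interest parity, F = S · (1+r_CNY)^T / (1+r_USD)^T
= 6.2764 × 1.124918 / 1.027587 = 6.2764 × 1.094718
F = 6.8709 CNY per USD

6.8709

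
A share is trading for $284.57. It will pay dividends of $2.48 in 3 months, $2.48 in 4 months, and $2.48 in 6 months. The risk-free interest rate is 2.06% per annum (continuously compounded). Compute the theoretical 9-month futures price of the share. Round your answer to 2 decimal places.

PV(dividends) I = 2.48·e^(−0.0206·3/12) + 2.48·e^(−0.0206·4/12) + 2.48·e^(−0.0206·6/12)
I = 2.4673 + 2.4630 + 2.4546 = 7.3849
F = (S − I)·e^(rT) = (284.57 − 7.3849) · e^(0.0206·9/12)
= 277.1851 · e^0.015450 = 277.1851 × 1.015570 = $281.50

$281.50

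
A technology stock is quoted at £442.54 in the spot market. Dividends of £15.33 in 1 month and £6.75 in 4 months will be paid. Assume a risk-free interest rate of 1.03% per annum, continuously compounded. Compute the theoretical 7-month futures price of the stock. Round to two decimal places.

PV(dividends) I = 15.33·e^(−0.0103·1/12) + 6.75·e^(−0.0103·4/12)
I = 15.3168 + 6.7269 = 22.0437
F = (S − I)·e^(rT) = (442.54 − 22.0437) · e^(0.0103·7/12)
= 420.4963 · e^0.006008 = 420.4963 × 1.006026 = £423.03

£423.03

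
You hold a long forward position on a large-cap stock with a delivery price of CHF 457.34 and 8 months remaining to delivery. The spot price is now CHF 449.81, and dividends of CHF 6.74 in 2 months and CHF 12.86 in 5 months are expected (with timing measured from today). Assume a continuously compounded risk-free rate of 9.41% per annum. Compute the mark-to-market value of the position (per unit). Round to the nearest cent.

PV(remaining dividends) I = 6.74·e^(−0.0941·2/12) + 12.86·e^(−0.0941·5/12) = 19.0007
Current forward F = (S − I)·e^(rT) = (449.81 − 19.0007)·e^(0.0941·8/12) = 430.8093 × 1.064743 = 458.7012
Value (long) = (F − K)·e^(−rT) = (458.7012 − 457.34) × 0.939194 = 1.2784
Value = CHF 1.28

CHF 1.28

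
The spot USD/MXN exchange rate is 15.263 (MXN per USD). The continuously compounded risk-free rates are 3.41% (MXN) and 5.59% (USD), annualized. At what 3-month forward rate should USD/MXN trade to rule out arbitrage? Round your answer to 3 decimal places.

F = S·e^((r_MXN − r_USD)T) = 15.263 · e^((0.0341 − 0.0559) × 3/12)
= 15.263 · e^-0.005450 = 15.263 × 0.994565
F = 15.180 MXN per USD

15.180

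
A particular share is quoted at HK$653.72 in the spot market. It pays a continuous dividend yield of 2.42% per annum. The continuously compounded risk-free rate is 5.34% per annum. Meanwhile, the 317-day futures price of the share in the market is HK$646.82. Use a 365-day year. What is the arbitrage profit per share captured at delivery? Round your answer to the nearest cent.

Fair futures: F* = S·e^(carry·T), with carry = (r − q) = 0.0534 − 0.0242 = 0.0292
F* = 653.72 · e^(0.0292 × 317/365) = 653.72 · e^0.025360 = 653.72 × 1.025684 = HK$670.5101
Market HK$646.82 < fair HK$670.5101: forward underpriced → reverse cash-and-carry (short spot, go long the forward).
At maturity, profit = |F_mkt − F*| = |646.82 − 670.5101| = HK$23.69 per share

HK$23.69 per share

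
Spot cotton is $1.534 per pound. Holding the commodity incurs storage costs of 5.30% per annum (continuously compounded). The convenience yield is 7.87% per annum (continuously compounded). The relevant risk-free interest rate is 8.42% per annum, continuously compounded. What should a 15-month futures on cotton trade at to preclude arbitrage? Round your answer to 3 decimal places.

$1.650 per pound

Net carry = r + u − y = 0.0842 + 0.0530 − 0.0787 = 0.0585
F = S·e^((r+u−y)T) = 1.534 · e^(0.0585 × 15/12) = 1.534 · e^0.073125
= 1.534 × 1.075865 = $1.650 per pound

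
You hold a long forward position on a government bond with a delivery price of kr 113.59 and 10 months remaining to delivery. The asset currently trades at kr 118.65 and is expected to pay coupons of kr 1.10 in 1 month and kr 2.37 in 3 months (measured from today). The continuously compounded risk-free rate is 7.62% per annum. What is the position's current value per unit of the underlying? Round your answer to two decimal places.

PV(remaining coupons) I = 1.10·e^(−0.0762·1/12) + 2.37·e^(−0.0762·3/12) = 3.4183
Current forward F = (S − I)·e^(rT) = (118.65 − 3.4183)·e^(0.0762·10/12) = 115.2317 × 1.065559 = 122.7862
Value (long) = (F − K)·e^(−rT) = (122.7862 − 113.59) × 0.938474 = 8.6304
Value = kr 8.63

kr 8.63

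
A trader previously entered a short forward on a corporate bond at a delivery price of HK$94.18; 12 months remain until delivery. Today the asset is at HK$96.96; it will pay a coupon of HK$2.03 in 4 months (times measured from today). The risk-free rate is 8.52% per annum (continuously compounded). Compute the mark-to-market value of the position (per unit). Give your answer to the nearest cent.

-HK$8.50

PV(remaining coupons) I = 2.03·e^(−0.0852·4/12) = 1.9732
Current forward F = (S − I)·e^(rT) = (96.96 − 1.9732)·e^(0.0852·12/12) = 94.9868 × 1.088935 = 103.4345
Value (long) = (F − K)·e^(−rT) = (103.4345 − 94.18) × 0.918329 = 8.4987
Short position value = −(long value) = -HK$8.50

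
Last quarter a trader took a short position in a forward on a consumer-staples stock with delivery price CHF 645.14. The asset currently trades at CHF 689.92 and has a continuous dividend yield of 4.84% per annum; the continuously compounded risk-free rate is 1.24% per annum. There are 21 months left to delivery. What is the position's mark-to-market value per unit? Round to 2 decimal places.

Current fair forward for the remaining 21 months: F = S·e^((r − q)·T), (r − q) = 0.0124 − 0.0484 = -0.0360
F = 689.92 · e^(-0.0360 × 21/12) = 689.92 × 0.938943 = 647.7956
Value of long forward = (F − K)·e^(−rT) = (647.7956 − 645.14) · e^(−0.0124·21/12)
= 2.6556 × 0.978534 = 2.60
Short position value = −(long value) = -CHF 2.60

-CHF 2.60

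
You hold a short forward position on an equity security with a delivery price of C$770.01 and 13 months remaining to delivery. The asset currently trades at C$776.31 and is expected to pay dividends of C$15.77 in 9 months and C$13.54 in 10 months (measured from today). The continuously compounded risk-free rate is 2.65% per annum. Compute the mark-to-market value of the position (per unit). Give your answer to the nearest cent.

C$0.61

PV(remaining dividends) I = 15.77·e^(−0.0265·9/12) + 13.54·e^(−0.0265·10/12) = 28.7039
Current forward F = (S − I)·e^(rT) = (776.31 − 28.7039)·e^(0.0265·13/12) = 747.6061 × 1.029124 = 769.3794
Value (long) = (F − K)·e^(−rT) = (769.3794 − 770.01) × 0.971700 = -0.6128
Short position value = −(long value) = C$0.61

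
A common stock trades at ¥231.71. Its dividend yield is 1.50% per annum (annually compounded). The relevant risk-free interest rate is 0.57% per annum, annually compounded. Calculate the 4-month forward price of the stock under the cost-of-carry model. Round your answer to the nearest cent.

¥231.00

F = S · (1+r)^T / (1+q)^T
= 231.71 × 1.001896 / 1.004975 = 231.71 × 0.996936
F = ¥231.00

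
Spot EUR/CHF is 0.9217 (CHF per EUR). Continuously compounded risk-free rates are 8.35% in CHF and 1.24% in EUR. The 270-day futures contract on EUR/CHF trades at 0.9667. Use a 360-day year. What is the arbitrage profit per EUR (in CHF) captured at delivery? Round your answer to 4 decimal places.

Fair futures: F* = S·e^(carry·T), with carry = (r_CHF − r_EUR) = 0.0835 − 0.0124 = 0.0711
F* = 0.9217 · e^(0.0711 × 270/360) = 0.9217 · e^0.053325 = 0.9217 × 1.054772 = 0.9722
Market 0.9667 < fair 0.9722: forward underpriced → reverse cash-and-carry (short spot, go long the forward).
At maturity, profit = |F_mkt − F*| = |0.9667 − 0.9722| = 0.0055 per EUR (in CHF)

0.0055 per EUR (in CHF)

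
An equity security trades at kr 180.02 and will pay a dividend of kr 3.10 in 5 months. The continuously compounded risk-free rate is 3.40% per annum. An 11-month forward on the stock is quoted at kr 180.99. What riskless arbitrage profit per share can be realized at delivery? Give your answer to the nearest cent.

kr 1.58 per share

PV(dividends) I = 3.10·e^(−0.0340·5/12) = 3.0564
Fair forward F* = (S − I)·e^(rT) = (180.02 − 3.0564)·e^0.031167 = 176.9636 × 1.031658 = 182.5659
Market kr 180.99 < fair 182.5659: forward underpriced → reverse cash-and-carry (short the stock, invest proceeds at r, pay the dividends, go long the forward).
Profit at T = |F_mkt − F*| = |180.99 − 182.5659| = kr 1.58 per share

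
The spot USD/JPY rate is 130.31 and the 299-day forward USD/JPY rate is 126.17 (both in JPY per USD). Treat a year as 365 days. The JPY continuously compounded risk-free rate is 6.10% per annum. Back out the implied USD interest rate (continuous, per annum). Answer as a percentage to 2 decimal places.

10.04%

F = S·e^((r_JPY − r_USD)T) ⇒ r_USD = r_JPY − ln(F/S)/T
ln(126.17/130.31) = -0.032286; /(299/365) = -0.039413
r_USD = 0.0610 + 0.039413 = 0.100413
r_USD = 10.04%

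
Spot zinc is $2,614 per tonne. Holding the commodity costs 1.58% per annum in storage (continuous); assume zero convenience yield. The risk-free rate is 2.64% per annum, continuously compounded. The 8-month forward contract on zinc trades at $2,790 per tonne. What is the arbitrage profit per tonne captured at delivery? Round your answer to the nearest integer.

Fair forward: F* = S·e^(carry·T), with carry = (r + u) = 0.0264 + 0.0158 = 0.0422
F* = 2614 · e^(0.0422 × 8/12) = 2614 · e^0.028133 = 2614 × 1.028532 = $2688.5826
Market $2790 > fair $2688.5826: forward overpriced → cash-and-carry (buy spot, short the forward).
At maturity, profit = |F_mkt − F*| = |2790 − 2688.5826| = $101 per tonne

$101 per tonne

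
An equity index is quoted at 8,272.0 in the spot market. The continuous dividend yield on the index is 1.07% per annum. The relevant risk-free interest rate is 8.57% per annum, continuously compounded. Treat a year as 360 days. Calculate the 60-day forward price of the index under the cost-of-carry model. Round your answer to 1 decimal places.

8,376.0

F = S·e^((r − q)T) = 8272.0 · e^((0.0857 − 0.0107) × 60/360)
= 8272.0 · e^0.012500 = 8272.0 × 1.012578
F = 8,376.0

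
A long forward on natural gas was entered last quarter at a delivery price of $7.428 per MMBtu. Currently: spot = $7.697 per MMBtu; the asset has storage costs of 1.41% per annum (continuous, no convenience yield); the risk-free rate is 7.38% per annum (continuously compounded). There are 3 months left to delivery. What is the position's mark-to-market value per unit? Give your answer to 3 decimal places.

Current fair forward for the remaining 3 months: F = S·e^((r + u)·T), (r + u) = 0.0738 + 0.0141 = 0.0879
F = 7.697 · e^(0.0879 × 3/12) = 7.697 × 1.022218 = 7.8680
Value of long forward = (F − K)·e^(−rT) = (7.8680 − 7.428) · e^(−0.0738·3/12)
= 0.4400 × 0.981719 = 0.432

$0.432 per MMBtu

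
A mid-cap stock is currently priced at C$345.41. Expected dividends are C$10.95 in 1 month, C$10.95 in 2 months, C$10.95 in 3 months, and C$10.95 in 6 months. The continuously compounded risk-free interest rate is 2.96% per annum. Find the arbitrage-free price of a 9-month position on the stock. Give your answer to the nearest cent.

C$308.71

PV(dividends) I = 10.95·e^(−0.0296·1/12) + 10.95·e^(−0.0296·2/12) + 10.95·e^(−0.0296·3/12) + 10.95·e^(−0.0296·6/12)
I = 10.9230 + 10.8961 + 10.8693 + 10.7891 = 43.4775
F = (S − I)·e^(rT) = (345.41 − 43.4775) · e^(0.0296·9/12)
= 301.9325 · e^0.022200 = 301.9325 × 1.022448 = C$308.71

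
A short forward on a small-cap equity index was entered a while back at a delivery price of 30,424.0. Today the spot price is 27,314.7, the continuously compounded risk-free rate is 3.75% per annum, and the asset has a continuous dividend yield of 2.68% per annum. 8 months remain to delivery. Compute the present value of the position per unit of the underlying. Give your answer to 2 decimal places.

Current fair forward for the remaining 8 months: F = S·e^((r − q)·T), (r − q) = 0.0375 − 0.0268 = 0.0107
F = 27314.7 · e^(0.0107 × 8/12) = 27314.7 × 1.00715884 = 27510.2416
Value of long forward = (F − K)·e^(−rT) = (27510.2416 − 30424.0) · e^(−0.0375·8/12)
= -2913.7584 × 0.97530991 = -2841.82
Short position value = −(long value) = 2841.82

2841.82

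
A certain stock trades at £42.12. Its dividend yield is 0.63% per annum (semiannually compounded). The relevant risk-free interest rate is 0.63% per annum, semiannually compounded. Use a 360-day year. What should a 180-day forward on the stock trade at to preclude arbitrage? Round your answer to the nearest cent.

£42.12

F = S · (1+r/2)^(2T) / (1+q/2)^(2T)
= 42.12 × 1.003150 / 1.003150 = 42.12 × 1.000000
F = £42.12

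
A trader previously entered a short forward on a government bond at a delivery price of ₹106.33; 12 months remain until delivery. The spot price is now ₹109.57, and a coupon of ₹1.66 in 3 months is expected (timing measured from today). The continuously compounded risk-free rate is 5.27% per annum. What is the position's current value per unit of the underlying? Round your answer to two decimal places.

-₹7.06

PV(remaining coupons) I = 1.66·e^(−0.0527·3/12) = 1.6383
Current forward F = (S − I)·e^(rT) = (109.57 − 1.6383)·e^(0.0527·12/12) = 107.9317 × 1.054113 = 113.7722
Value (long) = (F − K)·e^(−rT) = (113.7722 − 106.33) × 0.948665 = 7.0602
Short position value = −(long value) = -₹7.06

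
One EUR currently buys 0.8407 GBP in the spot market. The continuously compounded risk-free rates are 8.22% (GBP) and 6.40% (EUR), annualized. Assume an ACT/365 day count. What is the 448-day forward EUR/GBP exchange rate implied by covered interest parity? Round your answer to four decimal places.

0.8597

F = S·e^((r_GBP − r_EUR)T) = 0.8407 · e^((0.0822 − 0.0640) × 448/365)
= 0.8407 · e^0.022339 = 0.8407 × 1.022590
F = 0.8597 GBP per EUR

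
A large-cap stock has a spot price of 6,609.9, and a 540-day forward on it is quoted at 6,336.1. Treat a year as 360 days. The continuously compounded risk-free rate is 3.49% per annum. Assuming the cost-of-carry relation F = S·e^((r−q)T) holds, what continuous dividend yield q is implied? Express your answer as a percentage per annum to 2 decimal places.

From F = S·e^((r−q)T): (r − q) = ln(F/S)/T
ln(6336.1/6609.9) = ln(0.958577) = -0.042305
(r − q) = -0.042305 / (540/360) = -0.028203
q = r − ln(F/S)/T = 0.0349 + 0.028203 = 0.063103
q = 6.31%

6.31%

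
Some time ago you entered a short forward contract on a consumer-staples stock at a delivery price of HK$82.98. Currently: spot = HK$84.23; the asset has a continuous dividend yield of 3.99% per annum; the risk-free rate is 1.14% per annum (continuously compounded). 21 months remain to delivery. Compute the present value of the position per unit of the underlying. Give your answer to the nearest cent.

Current fair forward for the remaining 21 months: F = S·e^((r − q)·T), (r − q) = 0.0114 − 0.0399 = -0.0285
F = 84.23 · e^(-0.0285 × 21/12) = 84.23 × 0.951348 = 80.1320
Value of long forward = (F − K)·e^(−rT) = (80.1320 − 82.98) · e^(−0.0114·21/12)
= -2.8480 × 0.980248 = -2.79
Short position value = −(long value) = HK$2.79

HK$2.79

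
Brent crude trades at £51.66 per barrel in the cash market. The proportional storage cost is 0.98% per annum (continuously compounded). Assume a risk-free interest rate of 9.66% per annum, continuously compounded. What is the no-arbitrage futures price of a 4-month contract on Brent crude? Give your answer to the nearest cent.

£53.53 per barrel

Net carry = r + u − y = 0.0966 + 0.0098 − 0.0000 = 0.1064
F = S·e^((r+u−y)T) = 51.66 · e^(0.1064 × 4/12) = 51.66 · e^0.035467
= 51.66 × 1.036103 = £53.53 per barrel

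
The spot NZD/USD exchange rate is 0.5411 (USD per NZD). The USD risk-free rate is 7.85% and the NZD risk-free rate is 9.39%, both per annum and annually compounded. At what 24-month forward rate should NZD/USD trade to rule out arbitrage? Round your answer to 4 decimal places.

By covered interest parity, F = S · (1+r_USD)^T / (1+r_NZD)^T
= 0.5411 × 1.163162 / 1.196617 = 0.5411 × 0.972042
F = 0.5260 USD per NZD

0.5260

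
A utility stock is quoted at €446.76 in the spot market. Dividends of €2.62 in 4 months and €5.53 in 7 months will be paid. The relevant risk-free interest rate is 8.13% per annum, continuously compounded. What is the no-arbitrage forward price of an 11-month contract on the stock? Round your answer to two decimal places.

PV(dividends) I = 2.62·e^(−0.0813·4/12) + 5.53·e^(−0.0813·7/12)
I = 2.5500 + 5.2739 = 7.8239
F = (S − I)·e^(rT) = (446.76 − 7.8239) · e^(0.0813·11/12)
= 438.9361 · e^0.074525 = 438.9361 × 1.077372 = €472.90

€472.90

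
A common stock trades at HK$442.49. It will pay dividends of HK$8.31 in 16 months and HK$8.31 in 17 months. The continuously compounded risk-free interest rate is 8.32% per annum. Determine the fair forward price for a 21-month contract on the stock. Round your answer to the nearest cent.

PV(dividends) I = 8.31·e^(−0.0832·16/12) + 8.31·e^(−0.0832·17/12)
I = 7.4374 + 7.3860 = 14.8234
F = (S − I)·e^(rT) = (442.49 − 14.8234) · e^(0.0832·21/12)
= 427.6666 · e^0.145600 = 427.6666 × 1.156733 = HK$494.70

HK$494.70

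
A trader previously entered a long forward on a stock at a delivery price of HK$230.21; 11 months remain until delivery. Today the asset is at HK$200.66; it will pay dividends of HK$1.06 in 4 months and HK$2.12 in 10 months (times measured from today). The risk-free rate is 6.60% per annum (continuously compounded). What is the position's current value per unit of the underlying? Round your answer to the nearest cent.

PV(remaining dividends) I = 1.06·e^(−0.0660·4/12) + 2.12·e^(−0.0660·10/12) = 3.0435
Current forward F = (S − I)·e^(rT) = (200.66 − 3.0435)·e^(0.0660·11/12) = 197.6165 × 1.062368 = 209.9414
Value (long) = (F − K)·e^(−rT) = (209.9414 − 230.21) × 0.941294 = -19.0787
Value = -HK$19.08

-HK$19.08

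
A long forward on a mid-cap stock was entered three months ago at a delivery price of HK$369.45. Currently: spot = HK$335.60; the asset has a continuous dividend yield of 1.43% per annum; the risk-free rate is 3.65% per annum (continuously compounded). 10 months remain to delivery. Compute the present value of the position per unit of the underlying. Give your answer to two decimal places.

-HK$26.76

Current fair forward for the remaining 10 months: F = S·e^((r − q)·T), (r − q) = 0.0365 − 0.0143 = 0.0222
F = 335.60 · e^(0.0222 × 10/12) = 335.60 × 1.018672 = 341.8663
Value of long forward = (F − K)·e^(−rT) = (341.8663 − 369.45) · e^(−0.0365·10/12)
= -27.5837 × 0.970041 = -26.76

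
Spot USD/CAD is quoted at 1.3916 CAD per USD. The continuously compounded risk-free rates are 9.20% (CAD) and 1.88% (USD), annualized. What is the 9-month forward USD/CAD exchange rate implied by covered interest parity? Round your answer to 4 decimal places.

1.4701

F = S·e^((r_CAD − r_USD)T) = 1.3916 · e^((0.0920 − 0.0188) × 9/12)
= 1.3916 · e^0.054900 = 1.3916 × 1.056435
F = 1.4701 CAD per USD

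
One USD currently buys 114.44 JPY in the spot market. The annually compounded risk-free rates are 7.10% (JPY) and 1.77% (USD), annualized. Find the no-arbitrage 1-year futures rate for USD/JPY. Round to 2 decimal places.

120.43

By covered interest parity, F = S · (1+r_JPY)^T / (1+r_USD)^T
= 114.44 × 1.071000 / 1.017700 = 114.44 × 1.052373
F = 120.43 JPY per USD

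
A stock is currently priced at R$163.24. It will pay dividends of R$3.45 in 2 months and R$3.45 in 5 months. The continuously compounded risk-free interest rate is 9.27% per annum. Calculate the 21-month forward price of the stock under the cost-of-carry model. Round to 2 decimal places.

R$184.09

PV(dividends) I = 3.45·e^(−0.0927·2/12) + 3.45·e^(−0.0927·5/12)
I = 3.3971 + 3.3193 = 6.7164
F = (S − I)·e^(rT) = (163.24 − 6.7164) · e^(0.0927·21/12)
= 156.5236 · e^0.162225 = 156.5236 × 1.176125 = R$184.09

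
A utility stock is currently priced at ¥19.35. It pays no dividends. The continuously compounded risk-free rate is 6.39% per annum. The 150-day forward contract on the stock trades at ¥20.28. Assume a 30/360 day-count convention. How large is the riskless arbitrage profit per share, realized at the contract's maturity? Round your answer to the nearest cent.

Fair forward: F* = S·e^(carry·T), with carry = r = 0.0639
F* = 19.35 · e^(0.0639 × 150/360) = 19.35 · e^0.026625 = 19.35 × 1.026983 = ¥19.8721
Market ¥20.28 > fair ¥19.8721: forward overpriced → cash-and-carry (buy spot, short the forward).
At maturity, profit = |F_mkt − F*| = |20.28 − 19.8721| = ¥0.41 per share

¥0.41 per share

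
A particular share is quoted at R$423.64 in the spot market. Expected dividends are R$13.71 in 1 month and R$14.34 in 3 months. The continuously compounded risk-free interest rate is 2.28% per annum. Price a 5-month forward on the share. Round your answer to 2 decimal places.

PV(dividends) I = 13.71·e^(−0.0228·1/12) + 14.34·e^(−0.0228·3/12)
I = 13.6840 + 14.2585 = 27.9425
F = (S − I)·e^(rT) = (423.64 − 27.9425) · e^(0.0228·5/12)
= 395.6975 · e^0.009500 = 395.6975 × 1.009545 = R$399.47

R$399.47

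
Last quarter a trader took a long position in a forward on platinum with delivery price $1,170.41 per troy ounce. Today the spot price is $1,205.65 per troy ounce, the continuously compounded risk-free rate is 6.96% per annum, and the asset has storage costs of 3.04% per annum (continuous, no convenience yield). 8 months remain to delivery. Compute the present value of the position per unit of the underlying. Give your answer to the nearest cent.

$112.99 per troy ounce

Current fair forward for the remaining 8 months: F = S·e^((r + u)·T), (r + u) = 0.0696 + 0.0304 = 0.1000
F = 1205.65 · e^(0.1000 × 8/12) = 1205.65 × 1.06893911 = 1288.7664
Value of long forward = (F − K)·e^(−rT) = (1288.7664 − 1170.41) · e^(−0.0696·8/12)
= 118.3564 × 0.95466002 = 112.99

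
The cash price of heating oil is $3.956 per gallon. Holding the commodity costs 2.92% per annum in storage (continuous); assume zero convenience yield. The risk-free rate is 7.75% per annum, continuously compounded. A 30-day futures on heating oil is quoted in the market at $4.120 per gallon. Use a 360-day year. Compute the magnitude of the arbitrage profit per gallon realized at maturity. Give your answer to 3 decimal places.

$0.129 per gallon

Fair futures: F* = S·e^(carry·T), with carry = (r + u) = 0.0775 + 0.0292 = 0.1067
F* = 3.956 · e^(0.1067 × 30/360) = 3.956 · e^0.008892 = 3.956 × 1.008932 = $3.9913
Market $4.120 > fair $3.9913: forward overpriced → cash-and-carry (buy spot, short the forward).
At maturity, profit = |F_mkt − F*| = |4.120 − 3.9913| = $0.129 per gallon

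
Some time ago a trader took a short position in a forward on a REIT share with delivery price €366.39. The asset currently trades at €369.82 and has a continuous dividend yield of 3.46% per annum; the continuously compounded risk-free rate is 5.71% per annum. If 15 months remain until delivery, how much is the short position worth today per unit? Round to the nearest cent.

-€13.02

Current fair forward for the remaining 15 months: F = S·e^((r − q)·T), (r − q) = 0.0571 − 0.0346 = 0.0225
F = 369.82 · e^(0.0225 × 15/12) = 369.82 × 1.028524 = 380.3687
Value of long forward = (F − K)·e^(−rT) = (380.3687 − 366.39) · e^(−0.0571·15/12)
= 13.9787 × 0.931113 = 13.02
Short position value = −(long value) = -€13.02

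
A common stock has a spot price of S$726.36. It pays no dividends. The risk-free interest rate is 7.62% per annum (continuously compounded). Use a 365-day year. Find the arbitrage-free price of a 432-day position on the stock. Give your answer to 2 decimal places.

F = S·e^(rT) = 726.36 · e^(0.0762 × 432/365)
= 726.36 · e^0.090187 = 726.36 × 1.094379
F = S$794.91

S$794.91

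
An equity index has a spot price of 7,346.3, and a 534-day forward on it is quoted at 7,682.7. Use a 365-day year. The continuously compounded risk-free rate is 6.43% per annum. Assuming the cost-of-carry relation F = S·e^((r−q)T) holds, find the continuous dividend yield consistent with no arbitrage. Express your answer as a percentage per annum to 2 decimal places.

3.37%

From F = S·e^((r−q)T): (r − q) = ln(F/S)/T
ln(7682.7/7346.3) = ln(1.045792) = 0.044774
(r − q) = 0.044774 / (534/365) = 0.030604
q = r − ln(F/S)/T = 0.0643 − 0.030604 = 0.033696
q = 3.37%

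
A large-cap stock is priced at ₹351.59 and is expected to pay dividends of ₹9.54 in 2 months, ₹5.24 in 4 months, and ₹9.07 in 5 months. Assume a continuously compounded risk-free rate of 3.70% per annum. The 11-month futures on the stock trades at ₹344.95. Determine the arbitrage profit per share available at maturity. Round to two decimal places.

PV(dividends) I = 9.54·e^(−0.0370·2/12) + 5.24·e^(−0.0370·4/12) + 9.07·e^(−0.0370·5/12) = 23.5884
Fair futures F* = (S − I)·e^(rT) = (351.59 − 23.5884)·e^0.033917 = 328.0016 × 1.034499 = 339.3173
Market ₹344.95 > fair 339.3173: forward overpriced → cash-and-carry (borrow at r, buy the stock and collect the dividends, short the forward).
Profit at T = |F_mkt − F*| = |344.95 − 339.3173| = ₹5.63 per share

₹5.63 per share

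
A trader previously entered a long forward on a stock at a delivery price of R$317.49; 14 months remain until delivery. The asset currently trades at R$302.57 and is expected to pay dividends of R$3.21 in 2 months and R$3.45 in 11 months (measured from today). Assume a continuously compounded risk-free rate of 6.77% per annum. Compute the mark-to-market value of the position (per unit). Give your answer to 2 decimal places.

R$2.78

PV(remaining dividends) I = 3.21·e^(−0.0677·2/12) + 3.45·e^(−0.0677·11/12) = 6.4164
Current forward F = (S − I)·e^(rT) = (302.57 − 6.4164)·e^(0.0677·14/12) = 296.1536 × 1.082186 = 320.4933
Value (long) = (F − K)·e^(−rT) = (320.4933 − 317.49) × 0.924055 = 2.7752
Value = R$2.78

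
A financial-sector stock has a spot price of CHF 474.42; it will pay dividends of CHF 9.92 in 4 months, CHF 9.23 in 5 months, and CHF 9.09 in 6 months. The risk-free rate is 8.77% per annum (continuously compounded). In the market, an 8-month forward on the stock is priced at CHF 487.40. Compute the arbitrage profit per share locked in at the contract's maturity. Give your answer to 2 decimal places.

PV(dividends) I = 9.92·e^(−0.0877·4/12) + 9.23·e^(−0.0877·5/12) + 9.09·e^(−0.0877·6/12) = 27.2330
Fair forward F* = (S − I)·e^(rT) = (474.42 − 27.2330)·e^0.058467 = 447.1870 × 1.060210 = 474.1121
Market CHF 487.40 > fair 474.1121: forward overpriced → cash-and-carry (borrow at r, buy the stock and collect the dividends, short the forward).
Profit at T = |F_mkt − F*| = |487.40 − 474.1121| = CHF 13.29 per share

CHF 13.29 per share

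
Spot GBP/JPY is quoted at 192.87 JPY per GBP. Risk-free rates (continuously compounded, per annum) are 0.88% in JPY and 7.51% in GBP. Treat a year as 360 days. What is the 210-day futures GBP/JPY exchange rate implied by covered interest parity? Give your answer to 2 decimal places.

185.55

F = S·e^((r_JPY − r_GBP)T) = 192.87 · e^((0.0088 − 0.0751) × 210/360)
= 192.87 · e^-0.038675 = 192.87 × 0.962063
F = 185.55 JPY per GBP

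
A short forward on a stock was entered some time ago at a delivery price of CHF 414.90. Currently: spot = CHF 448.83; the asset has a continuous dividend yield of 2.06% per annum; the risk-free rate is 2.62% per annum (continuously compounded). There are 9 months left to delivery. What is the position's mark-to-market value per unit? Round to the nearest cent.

Current fair forward for the remaining 9 months: F = S·e^((r − q)·T), (r − q) = 0.0262 − 0.0206 = 0.0056
F = 448.83 · e^(0.0056 × 9/12) = 448.83 × 1.004209 = 450.7191
Value of long forward = (F − K)·e^(−rT) = (450.7191 − 414.90) · e^(−0.0262·9/12)
= 35.8191 × 0.980542 = 35.12
Short position value = −(long value) = -CHF 35.12

-CHF 35.12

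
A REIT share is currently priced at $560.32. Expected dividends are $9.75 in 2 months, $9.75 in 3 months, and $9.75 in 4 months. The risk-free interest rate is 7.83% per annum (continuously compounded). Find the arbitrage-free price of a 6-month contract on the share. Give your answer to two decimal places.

PV(dividends) I = 9.75·e^(−0.0783·2/12) + 9.75·e^(−0.0783·3/12) + 9.75·e^(−0.0783·4/12)
I = 9.6236 + 9.5610 + 9.4988 = 28.6834
F = (S − I)·e^(rT) = (560.32 − 28.6834) · e^(0.0783·6/12)
= 531.6366 · e^0.039150 = 531.6366 × 1.039926 = $552.86

$552.86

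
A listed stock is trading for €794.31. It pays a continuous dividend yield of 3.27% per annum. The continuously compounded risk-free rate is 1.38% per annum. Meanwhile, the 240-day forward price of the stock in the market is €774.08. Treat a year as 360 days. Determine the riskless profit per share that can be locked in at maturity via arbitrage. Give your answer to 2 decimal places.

Fair forward: F* = S·e^(carry·T), with carry = (r − q) = 0.0138 − 0.0327 = -0.0189
F* = 794.31 · e^(-0.0189 × 240/360) = 794.31 · e^-0.012600 = 794.31 × 0.987479 = €784.3644
Market €774.08 < fair €784.3644: forward underpriced → reverse cash-and-carry (short spot, go long the forward).
At maturity, profit = |F_mkt − F*| = |774.08 − 784.3644| = €10.28 per share

€10.28 per share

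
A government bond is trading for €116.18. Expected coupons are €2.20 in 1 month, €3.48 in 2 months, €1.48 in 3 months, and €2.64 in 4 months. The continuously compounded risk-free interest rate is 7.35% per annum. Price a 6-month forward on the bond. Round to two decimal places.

PV(coupons) I = 2.20·e^(−0.0735·1/12) + 3.48·e^(−0.0735·2/12) + 1.48·e^(−0.0735·3/12) + 2.64·e^(−0.0735·4/12)
I = 2.1866 + 3.4376 + 1.4531 + 2.5761 = 9.6534
F = (S − I)·e^(rT) = (116.18 − 9.6534) · e^(0.0735·6/12)
= 106.5266 · e^0.036750 = 106.5266 × 1.037434 = €110.51

€110.51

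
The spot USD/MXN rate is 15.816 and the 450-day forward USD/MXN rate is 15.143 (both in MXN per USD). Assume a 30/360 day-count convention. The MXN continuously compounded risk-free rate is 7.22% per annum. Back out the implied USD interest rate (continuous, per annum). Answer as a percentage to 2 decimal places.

10.70%

F = S·e^((r_MXN − r_USD)T) ⇒ r_USD = r_MXN − ln(F/S)/T
ln(15.143/15.816) = -0.043484; /(450/360) = -0.034787
r_USD = 0.0722 + 0.034787 = 0.106987
r_USD = 10.70%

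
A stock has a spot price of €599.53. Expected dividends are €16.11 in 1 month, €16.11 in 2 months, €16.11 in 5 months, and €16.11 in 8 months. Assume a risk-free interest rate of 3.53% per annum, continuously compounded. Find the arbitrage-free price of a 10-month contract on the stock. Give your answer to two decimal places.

€551.84

PV(dividends) I = 16.11·e^(−0.0353·1/12) + 16.11·e^(−0.0353·2/12) + 16.11·e^(−0.0353·5/12) + 16.11·e^(−0.0353·8/12)
I = 16.0627 + 16.0155 + 15.8748 + 15.7353 = 63.6883
F = (S − I)·e^(rT) = (599.53 − 63.6883) · e^(0.0353·10/12)
= 535.8417 · e^0.029417 = 535.8417 × 1.029854 = €551.84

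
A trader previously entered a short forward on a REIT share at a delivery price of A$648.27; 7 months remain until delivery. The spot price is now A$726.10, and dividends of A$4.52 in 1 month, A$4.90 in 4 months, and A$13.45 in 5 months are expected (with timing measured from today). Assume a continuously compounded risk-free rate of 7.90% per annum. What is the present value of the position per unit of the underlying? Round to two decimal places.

PV(remaining dividends) I = 4.52·e^(−0.0790·1/12) + 4.90·e^(−0.0790·4/12) + 13.45·e^(−0.0790·5/12) = 22.2775
Current forward F = (S − I)·e^(rT) = (726.10 − 22.2775)·e^(0.0790·7/12) = 703.8225 × 1.047162 = 737.0162
Value (long) = (F − K)·e^(−rT) = (737.0162 − 648.27) × 0.954962 = 84.7492
Short position value = −(long value) = -A$84.75

-A$84.75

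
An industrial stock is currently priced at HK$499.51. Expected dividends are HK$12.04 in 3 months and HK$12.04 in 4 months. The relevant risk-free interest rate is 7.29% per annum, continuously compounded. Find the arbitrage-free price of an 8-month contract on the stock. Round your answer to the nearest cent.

PV(dividends) I = 12.04·e^(−0.0729·3/12) + 12.04·e^(−0.0729·4/12)
I = 11.8226 + 11.7510 = 23.5736
F = (S − I)·e^(rT) = (499.51 − 23.5736) · e^(0.0729·8/12)
= 475.9364 · e^0.048600 = 475.9364 × 1.049800 = HK$499.64

HK$499.64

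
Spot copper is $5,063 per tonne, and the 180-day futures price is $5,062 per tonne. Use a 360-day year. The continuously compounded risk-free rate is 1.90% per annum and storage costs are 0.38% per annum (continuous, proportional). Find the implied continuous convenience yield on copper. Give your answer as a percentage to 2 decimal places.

F = S·e^((r+u−y)T) ⇒ (r+u−y) = ln(F/S)/T
ln(5062/5063) = -0.000198; /T ⇒ -0.000396
y = r + u − ln(F/S)/T = 0.0190 + 0.0038 + 0.000396 = 0.023196
y = 2.32%

2.32%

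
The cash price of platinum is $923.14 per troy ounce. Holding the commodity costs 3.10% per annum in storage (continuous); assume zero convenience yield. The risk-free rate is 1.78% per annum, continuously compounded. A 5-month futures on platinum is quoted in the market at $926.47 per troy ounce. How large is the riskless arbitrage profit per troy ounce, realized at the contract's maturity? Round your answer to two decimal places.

$15.63 per troy ounce

Fair futures: F* = S·e^(carry·T), with carry = (r + u) = 0.0178 + 0.0310 = 0.0488
F* = 923.14 · e^(0.0488 × 5/12) = 923.14 · e^0.020333 = 923.14 × 1.020541 = $942.1022
Market $926.47 < fair $942.1022: forward underpriced → reverse cash-and-carry (short spot, go long the forward).
At maturity, profit = |F_mkt − F*| = |926.47 − 942.1022| = $15.63 per troy ounce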